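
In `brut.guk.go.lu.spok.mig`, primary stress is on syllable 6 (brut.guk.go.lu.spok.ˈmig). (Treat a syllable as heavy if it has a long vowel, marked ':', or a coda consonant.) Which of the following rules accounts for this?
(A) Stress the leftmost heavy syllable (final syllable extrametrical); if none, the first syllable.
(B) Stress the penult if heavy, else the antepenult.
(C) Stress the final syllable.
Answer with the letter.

C

Rule A → syllable 1 (observed: 6).
Rule B → syllable 5 (observed: 6).
Rule C → syllable 6 ✓.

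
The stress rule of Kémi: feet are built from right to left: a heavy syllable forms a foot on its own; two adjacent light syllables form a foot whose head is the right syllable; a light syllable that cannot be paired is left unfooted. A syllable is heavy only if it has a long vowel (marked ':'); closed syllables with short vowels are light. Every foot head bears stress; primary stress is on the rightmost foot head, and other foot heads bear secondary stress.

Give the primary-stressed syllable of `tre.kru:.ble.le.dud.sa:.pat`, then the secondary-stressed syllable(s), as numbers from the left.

Weights: 1 tre L, 2 kru: H, 3 ble L, 4 le L, 5 dud L, 6 sa: H, 7 pat L.
Parse right to left (heavy = foot alone; LL = one foot; stranded L unfooted): tre (ˈkru:) ble (le.ˈdud) (ˈsa:) pat.
Foot heads: 2, 5, 6.
Primary stress on the rightmost head = syllable 6.
Secondary stress on 2, 5: tre.ˌkru:.ble.le.ˌdud.ˈsa:.pat.

primary 6, secondary 2, 5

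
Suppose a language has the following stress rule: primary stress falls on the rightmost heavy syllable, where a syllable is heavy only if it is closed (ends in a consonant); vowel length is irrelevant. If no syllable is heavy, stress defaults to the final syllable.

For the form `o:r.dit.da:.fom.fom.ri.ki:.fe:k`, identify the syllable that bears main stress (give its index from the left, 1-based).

Weights: 1 o:r H, 2 dit H, 3 da: L, 4 fom H, 5 fom H, 6 ri L, 7 ki: L, 8 fe:k H.
Heavy syllables in the domain: 1, 2, 4, 5, 8. The rightmost is syllable 8 (fe:k).
Primary stress: syllable 8 → o:r.dit.da:.fom.fom.ri.ki:.ˈfe:k.

8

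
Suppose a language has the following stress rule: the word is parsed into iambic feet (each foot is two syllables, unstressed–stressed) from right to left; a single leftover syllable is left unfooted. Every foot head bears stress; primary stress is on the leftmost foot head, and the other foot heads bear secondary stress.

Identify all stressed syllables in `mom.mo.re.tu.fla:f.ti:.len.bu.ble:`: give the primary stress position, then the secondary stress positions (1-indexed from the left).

Parse right to left into iambic (σˈσ) feet: mom (mo.ˈre) (tu.ˈfla:f) (ti:.ˈlen) (bu.ˈble:). Syllable 1 is left unfooted.
Foot heads (stressed positions): 3, 5, 7, 9.
End Rule Leftmost: primary stress on the leftmost head = syllable 3.
Secondary stress on 5, 7, 9: mom.mo.ˈre.tu.ˌfla:f.ti:.ˌlen.bu.ˌble:.

primary 3, secondary 5, 7, 9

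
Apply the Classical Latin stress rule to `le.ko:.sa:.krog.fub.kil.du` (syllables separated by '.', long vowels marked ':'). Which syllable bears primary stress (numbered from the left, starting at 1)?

6

Classical Latin: stress the penult if heavy (long vowel or closed), else the antepenult.
Weights: 5 fub H, 6 kil H, 7 du L.
The penult (syllable 6, kil) is heavy, so it takes stress.
Stress on syllable 6: le.ko:.sa:.krog.fub.ˈkil.du.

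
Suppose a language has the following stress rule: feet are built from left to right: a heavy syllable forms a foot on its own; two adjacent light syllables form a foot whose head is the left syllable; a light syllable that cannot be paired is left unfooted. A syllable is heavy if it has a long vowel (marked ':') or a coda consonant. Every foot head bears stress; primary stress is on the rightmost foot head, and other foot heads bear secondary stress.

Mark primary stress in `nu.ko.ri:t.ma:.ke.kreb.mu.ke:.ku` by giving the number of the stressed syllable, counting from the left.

8

Weights: 1 nu L, 2 ko L, 3 ri:t H, 4 ma: H, 5 ke L, 6 kreb H, 7 mu L, 8 ke: H, 9 ku L.
Parse left to right (heavy = foot alone; LL = one foot; stranded L unfooted): (ˈnu.ko) (ˈri:t) (ˈma:) ke (ˈkreb) mu (ˈke:) ku.
Foot heads: 1, 3, 4, 6, 8.
Primary stress on the rightmost head = syllable 8.
Primary stress: syllable 8 → nu.ko.ri:t.ma:.ke.kreb.mu.ˈke:.ku.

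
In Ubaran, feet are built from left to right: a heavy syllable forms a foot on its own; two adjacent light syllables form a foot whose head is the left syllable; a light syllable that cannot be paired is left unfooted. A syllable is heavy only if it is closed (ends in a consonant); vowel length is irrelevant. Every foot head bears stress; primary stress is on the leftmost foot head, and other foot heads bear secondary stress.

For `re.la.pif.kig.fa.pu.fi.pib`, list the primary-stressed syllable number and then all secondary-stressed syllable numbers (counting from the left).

Weights: 1 re L, 2 la L, 3 pif H, 4 kig H, 5 fa L, 6 pu L, 7 fi L, 8 pib H.
Parse left to right (heavy = foot alone; LL = one foot; stranded L unfooted): (ˈre.la) (ˈpif) (ˈkig) (ˈfa.pu) fi (ˈpib).
Foot heads: 1, 3, 4, 5, 8.
Primary stress on the leftmost head = syllable 1.
Secondary stress on 3, 4, 5, 8: ˈre.la.ˌpif.ˌkig.ˌfa.pu.fi.ˌpib.

primary 1, secondary 3, 4, 5, 8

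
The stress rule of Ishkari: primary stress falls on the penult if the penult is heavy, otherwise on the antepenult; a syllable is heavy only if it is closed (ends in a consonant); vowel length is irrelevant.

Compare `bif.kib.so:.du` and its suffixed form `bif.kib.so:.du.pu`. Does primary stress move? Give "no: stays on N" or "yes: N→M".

Base `bif.kib.so:.du` (4 syllables):
  Weights: 2 kib H, 3 so: L, 4 du L.
  The penult (syllable 3, so:) is light, so stress falls on the antepenult (syllable 2, kib).
  → primary stress on syllable 2.
Suffixed `bif.kib.so:.du.pu` (5 syllables):
  Weights: 3 so: L, 4 du L, 5 pu L.
  The penult (syllable 4, du) is light, so stress falls on the antepenult (syllable 3, so:).
  → primary stress on syllable 3.

yes: 2→3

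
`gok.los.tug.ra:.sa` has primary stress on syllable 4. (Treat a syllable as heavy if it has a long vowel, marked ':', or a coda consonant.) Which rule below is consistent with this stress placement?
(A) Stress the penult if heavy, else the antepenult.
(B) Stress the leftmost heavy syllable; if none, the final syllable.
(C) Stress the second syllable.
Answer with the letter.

Rule A → syllable 4 ✓.
Rule B → syllable 1 (observed: 4).
Rule C → syllable 2 (observed: 4).

A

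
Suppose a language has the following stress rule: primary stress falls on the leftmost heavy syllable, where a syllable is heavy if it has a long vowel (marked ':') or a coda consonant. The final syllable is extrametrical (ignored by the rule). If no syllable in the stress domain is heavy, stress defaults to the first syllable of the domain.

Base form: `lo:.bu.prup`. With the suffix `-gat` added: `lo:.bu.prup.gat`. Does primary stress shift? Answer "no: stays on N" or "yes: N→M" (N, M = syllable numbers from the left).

Base `lo:.bu.prup` (3 syllables):
  The final syllable (3, prup) is extrametrical; the stress domain is syllables 1–2.
  Weights: 1 lo: H, 2 bu L.
  Heavy syllables in the domain: 1. The leftmost is syllable 1 (lo:).
  → primary stress on syllable 1.
Suffixed `lo:.bu.prup.gat` (4 syllables):
  The final syllable (4, gat) is extrametrical; the stress domain is syllables 1–3.
  Weights: 1 lo: H, 2 bu L, 3 prup H.
  Heavy syllables in the domain: 1, 3. The leftmost is syllable 1 (lo:).
  → primary stress on syllable 1.

no: stays on 1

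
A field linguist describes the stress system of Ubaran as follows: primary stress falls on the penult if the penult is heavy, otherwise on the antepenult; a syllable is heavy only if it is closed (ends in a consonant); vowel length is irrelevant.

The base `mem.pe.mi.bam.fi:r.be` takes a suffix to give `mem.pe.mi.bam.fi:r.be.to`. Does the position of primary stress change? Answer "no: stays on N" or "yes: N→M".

no: stays on 5

Base `mem.pe.mi.bam.fi:r.be` (6 syllables):
  Weights: 4 bam H, 5 fi:r H, 6 be L.
  The penult (syllable 5, fi:r) is heavy, so it takes stress.
  → primary stress on syllable 5.
Suffixed `mem.pe.mi.bam.fi:r.be.to` (7 syllables):
  Weights: 5 fi:r H, 6 be L, 7 to L.
  The penult (syllable 6, be) is light, so stress falls on the antepenult (syllable 5, fi:r).
  → primary stress on syllable 5.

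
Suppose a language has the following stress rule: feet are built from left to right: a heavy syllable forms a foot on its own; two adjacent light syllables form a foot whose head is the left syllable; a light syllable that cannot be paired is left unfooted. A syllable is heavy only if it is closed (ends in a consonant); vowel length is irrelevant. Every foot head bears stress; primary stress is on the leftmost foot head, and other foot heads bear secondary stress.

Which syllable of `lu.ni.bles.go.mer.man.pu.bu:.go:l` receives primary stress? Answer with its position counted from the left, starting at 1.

1

Weights: 1 lu L, 2 ni L, 3 bles H, 4 go L, 5 mer H, 6 man H, 7 pu L, 8 bu: L, 9 go:l H.
Parse left to right (heavy = foot alone; LL = one foot; stranded L unfooted): (ˈlu.ni) (ˈbles) go (ˈmer) (ˈman) (ˈpu.bu:) (ˈgo:l).
Foot heads: 1, 3, 5, 6, 7, 9.
Primary stress on the leftmost head = syllable 1.
Primary stress: syllable 1 → ˈlu.ni.bles.go.mer.man.pu.bu:.go:l.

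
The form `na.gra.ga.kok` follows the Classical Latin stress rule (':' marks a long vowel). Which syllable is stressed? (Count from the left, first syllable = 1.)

2

Classical Latin: stress the penult if heavy (long vowel or closed), else the antepenult.
Weights: 2 gra L, 3 ga L, 4 kok H.
The penult (syllable 3, ga) is light, so stress falls on the antepenult (syllable 2, gra).
Stress on syllable 2: na.ˈgra.ga.kok.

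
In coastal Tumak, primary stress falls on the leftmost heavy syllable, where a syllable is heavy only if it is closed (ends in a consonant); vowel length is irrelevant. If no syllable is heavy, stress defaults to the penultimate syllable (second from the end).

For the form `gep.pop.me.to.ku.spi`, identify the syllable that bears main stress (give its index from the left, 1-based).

Weights: 1 gep H, 2 pop H, 3 me L, 4 to L, 5 ku L, 6 spi L.
Heavy syllables in the domain: 1, 2. The leftmost is syllable 1 (gep).
Primary stress: syllable 1 → ˈgep.pop.me.to.ku.spi.

1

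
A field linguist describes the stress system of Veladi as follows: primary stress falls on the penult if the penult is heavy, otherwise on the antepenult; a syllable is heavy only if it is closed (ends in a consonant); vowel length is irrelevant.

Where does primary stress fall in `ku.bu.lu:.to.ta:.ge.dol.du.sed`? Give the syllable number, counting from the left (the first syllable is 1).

Weights: 7 dol H, 8 du L, 9 sed H.
The penult (syllable 8, du) is light, so stress falls on the antepenult (syllable 7, dol).
Primary stress: syllable 7 → ku.bu.lu:.to.ta:.ge.ˈdol.du.sed.

7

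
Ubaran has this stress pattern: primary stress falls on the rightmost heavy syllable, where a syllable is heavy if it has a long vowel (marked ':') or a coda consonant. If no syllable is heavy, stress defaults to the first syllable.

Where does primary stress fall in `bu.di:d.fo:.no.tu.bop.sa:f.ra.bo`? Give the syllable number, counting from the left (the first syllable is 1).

7

Weights: 1 bu L, 2 di:d H, 3 fo: H, 4 no L, 5 tu L, 6 bop H, 7 sa:f H, 8 ra L, 9 bo L.
Heavy syllables in the domain: 2, 3, 6, 7. The rightmost is syllable 7 (sa:f).
Primary stress: syllable 7 → bu.di:d.fo:.no.tu.bop.ˈsa:f.ra.bo.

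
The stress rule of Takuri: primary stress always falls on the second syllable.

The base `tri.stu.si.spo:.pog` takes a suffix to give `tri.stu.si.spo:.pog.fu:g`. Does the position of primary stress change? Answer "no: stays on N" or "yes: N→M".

Base `tri.stu.si.spo:.pog` (5 syllables):
  The word has 5 syllables; the second syllable is syllable 2 (stu).
  → primary stress on syllable 2.
Suffixed `tri.stu.si.spo:.pog.fu:g` (6 syllables):
  The word has 6 syllables; the second syllable is syllable 2 (stu).
  → primary stress on syllable 2.

no: stays on 2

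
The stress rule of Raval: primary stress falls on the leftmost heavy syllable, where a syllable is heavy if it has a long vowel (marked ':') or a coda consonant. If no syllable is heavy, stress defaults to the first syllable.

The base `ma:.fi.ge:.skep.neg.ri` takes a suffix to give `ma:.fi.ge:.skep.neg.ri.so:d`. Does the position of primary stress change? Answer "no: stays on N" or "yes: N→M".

Base `ma:.fi.ge:.skep.neg.ri` (6 syllables):
  Weights: 1 ma: H, 2 fi L, 3 ge: H, 4 skep H, 5 neg H, 6 ri L.
  Heavy syllables in the domain: 1, 3, 4, 5. The leftmost is syllable 1 (ma:).
  → primary stress on syllable 1.
Suffixed `ma:.fi.ge:.skep.neg.ri.so:d` (7 syllables):
  Weights: 1 ma: H, 2 fi L, 3 ge: H, 4 skep H, 5 neg H, 6 ri L, 7 so:d H.
  Heavy syllables in the domain: 1, 3, 4, 5, 7. The leftmost is syllable 1 (ma:).
  → primary stress on syllable 1.

no: stays on 1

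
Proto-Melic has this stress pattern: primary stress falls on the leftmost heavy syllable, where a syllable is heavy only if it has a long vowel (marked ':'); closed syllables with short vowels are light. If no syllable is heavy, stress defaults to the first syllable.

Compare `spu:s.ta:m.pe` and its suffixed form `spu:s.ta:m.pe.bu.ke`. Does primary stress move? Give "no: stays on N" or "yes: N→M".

no: stays on 1

Base `spu:s.ta:m.pe` (3 syllables):
  Weights: 1 spu:s H, 2 ta:m H, 3 pe L.
  Heavy syllables in the domain: 1, 2. The leftmost is syllable 1 (spu:s).
  → primary stress on syllable 1.
Suffixed `spu:s.ta:m.pe.bu.ke` (5 syllables):
  Weights: 1 spu:s H, 2 ta:m H, 3 pe L, 4 bu L, 5 ke L.
  Heavy syllables in the domain: 1, 2. The leftmost is syllable 1 (spu:s).
  → primary stress on syllable 1.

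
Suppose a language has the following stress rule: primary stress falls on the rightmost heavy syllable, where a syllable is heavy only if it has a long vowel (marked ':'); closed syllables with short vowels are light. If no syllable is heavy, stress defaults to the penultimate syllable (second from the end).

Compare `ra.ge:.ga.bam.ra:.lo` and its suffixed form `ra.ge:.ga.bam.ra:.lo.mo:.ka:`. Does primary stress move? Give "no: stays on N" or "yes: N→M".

yes: 5→8

Base `ra.ge:.ga.bam.ra:.lo` (6 syllables):
  Weights: 1 ra L, 2 ge: H, 3 ga L, 4 bam L, 5 ra: H, 6 lo L.
  Heavy syllables in the domain: 2, 5. The rightmost is syllable 5 (ra:).
  → primary stress on syllable 5.
Suffixed `ra.ge:.ga.bam.ra:.lo.mo:.ka:` (8 syllables):
  Weights: 1 ra L, 2 ge: H, 3 ga L, 4 bam L, 5 ra: H, 6 lo L, 7 mo: H, 8 ka: H.
  Heavy syllables in the domain: 2, 5, 7, 8. The rightmost is syllable 8 (ka:).
  → primary stress on syllable 8.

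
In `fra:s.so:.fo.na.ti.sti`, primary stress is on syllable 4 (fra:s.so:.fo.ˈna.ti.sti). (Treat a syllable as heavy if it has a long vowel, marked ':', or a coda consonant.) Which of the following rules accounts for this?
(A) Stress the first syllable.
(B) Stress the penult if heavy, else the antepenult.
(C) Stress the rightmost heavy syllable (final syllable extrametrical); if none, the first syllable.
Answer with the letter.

Rule A → syllable 1 (observed: 4).
Rule B → syllable 4 ✓.
Rule C → syllable 2 (observed: 4).

B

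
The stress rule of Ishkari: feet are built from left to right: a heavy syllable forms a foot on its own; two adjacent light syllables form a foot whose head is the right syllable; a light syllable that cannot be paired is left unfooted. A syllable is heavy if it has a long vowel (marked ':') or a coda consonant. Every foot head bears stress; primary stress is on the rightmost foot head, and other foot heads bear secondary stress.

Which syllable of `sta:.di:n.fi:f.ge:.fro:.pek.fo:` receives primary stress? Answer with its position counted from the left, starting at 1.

7

Weights: 1 sta: H, 2 di:n H, 3 fi:f H, 4 ge: H, 5 fro: H, 6 pek H, 7 fo: H.
Parse left to right (heavy = foot alone; LL = one foot; stranded L unfooted): (ˈsta:) (ˈdi:n) (ˈfi:f) (ˈge:) (ˈfro:) (ˈpek) (ˈfo:).
Foot heads: 1, 2, 3, 4, 5, 6, 7.
Primary stress on the rightmost head = syllable 7.
Primary stress: syllable 7 → sta:.di:n.fi:f.ge:.fro:.pek.ˈfo:.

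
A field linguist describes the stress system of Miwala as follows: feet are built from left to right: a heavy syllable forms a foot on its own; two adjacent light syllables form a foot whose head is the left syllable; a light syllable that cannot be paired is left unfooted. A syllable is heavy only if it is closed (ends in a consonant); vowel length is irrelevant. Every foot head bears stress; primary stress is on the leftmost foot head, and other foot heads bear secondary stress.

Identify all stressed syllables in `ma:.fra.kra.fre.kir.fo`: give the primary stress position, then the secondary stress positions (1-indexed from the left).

primary 1, secondary 3, 5

Weights: 1 ma: L, 2 fra L, 3 kra L, 4 fre L, 5 kir H, 6 fo L.
Parse left to right (heavy = foot alone; LL = one foot; stranded L unfooted): (ˈma:.fra) (ˈkra.fre) (ˈkir) fo.
Foot heads: 1, 3, 5.
Primary stress on the leftmost head = syllable 1.
Secondary stress on 3, 5: ˈma:.fra.ˌkra.fre.ˌkir.fo.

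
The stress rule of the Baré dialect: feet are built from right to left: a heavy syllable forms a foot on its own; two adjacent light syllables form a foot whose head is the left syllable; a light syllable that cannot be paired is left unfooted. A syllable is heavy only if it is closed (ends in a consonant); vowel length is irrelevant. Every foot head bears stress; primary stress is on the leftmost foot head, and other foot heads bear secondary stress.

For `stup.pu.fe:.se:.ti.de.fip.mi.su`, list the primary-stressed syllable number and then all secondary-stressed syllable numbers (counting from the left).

Weights: 1 stup H, 2 pu L, 3 fe: L, 4 se: L, 5 ti L, 6 de L, 7 fip H, 8 mi L, 9 su L.
Parse right to left (heavy = foot alone; LL = one foot; stranded L unfooted): (ˈstup) pu (ˈfe:.se:) (ˈti.de) (ˈfip) (ˈmi.su).
Foot heads: 1, 3, 5, 7, 8.
Primary stress on the leftmost head = syllable 1.
Secondary stress on 3, 5, 7, 8: ˈstup.pu.ˌfe:.se:.ˌti.de.ˌfip.ˌmi.su.

primary 1, secondary 3, 5, 7, 8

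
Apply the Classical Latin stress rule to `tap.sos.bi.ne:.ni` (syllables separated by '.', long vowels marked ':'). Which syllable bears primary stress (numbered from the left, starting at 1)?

Classical Latin: stress the penult if heavy (long vowel or closed), else the antepenult.
Weights: 3 bi L, 4 ne: H, 5 ni L.
The penult (syllable 4, ne:) is heavy, so it takes stress.
Stress on syllable 4: tap.sos.bi.ˈne:.ni.

4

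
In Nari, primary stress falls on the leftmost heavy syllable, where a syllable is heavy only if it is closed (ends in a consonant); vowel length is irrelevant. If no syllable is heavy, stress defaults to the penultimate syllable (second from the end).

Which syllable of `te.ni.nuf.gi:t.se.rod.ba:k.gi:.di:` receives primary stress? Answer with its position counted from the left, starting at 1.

Weights: 1 te L, 2 ni L, 3 nuf H, 4 gi:t H, 5 se L, 6 rod H, 7 ba:k H, 8 gi: L, 9 di: L.
Heavy syllables in the domain: 3, 4, 6, 7. The leftmost is syllable 3 (nuf).
Primary stress: syllable 3 → te.ni.ˈnuf.gi:t.se.rod.ba:k.gi:.di:.

3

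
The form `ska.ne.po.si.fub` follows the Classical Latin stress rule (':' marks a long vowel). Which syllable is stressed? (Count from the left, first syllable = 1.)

3

Classical Latin: stress the penult if heavy (long vowel or closed), else the antepenult.
Weights: 3 po L, 4 si L, 5 fub H.
The penult (syllable 4, si) is light, so stress falls on the antepenult (syllable 3, po).
Stress on syllable 3: ska.ne.ˈpo.si.fub.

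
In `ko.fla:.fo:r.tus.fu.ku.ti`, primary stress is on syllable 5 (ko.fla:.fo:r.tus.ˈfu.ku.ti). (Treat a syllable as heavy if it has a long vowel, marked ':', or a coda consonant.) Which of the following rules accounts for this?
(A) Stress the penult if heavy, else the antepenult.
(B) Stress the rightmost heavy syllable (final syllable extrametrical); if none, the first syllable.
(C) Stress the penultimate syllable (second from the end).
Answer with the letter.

A

Rule A → syllable 5 ✓.
Rule B → syllable 4 (observed: 5).
Rule C → syllable 6 (observed: 5).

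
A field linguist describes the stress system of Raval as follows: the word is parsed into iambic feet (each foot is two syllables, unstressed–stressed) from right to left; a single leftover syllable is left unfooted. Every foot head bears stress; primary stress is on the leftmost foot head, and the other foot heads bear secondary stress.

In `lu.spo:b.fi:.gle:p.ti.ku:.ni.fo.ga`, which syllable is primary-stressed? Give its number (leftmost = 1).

Parse right to left into iambic (σˈσ) feet: lu (spo:b.ˈfi:) (gle:p.ˈti) (ku:.ˈni) (fo.ˈga). Syllable 1 is left unfooted.
Foot heads (stressed positions): 3, 5, 7, 9.
End Rule Leftmost: primary stress on the leftmost head = syllable 3.
Primary stress: syllable 3 → lu.spo:b.ˈfi:.gle:p.ti.ku:.ni.fo.ga.

3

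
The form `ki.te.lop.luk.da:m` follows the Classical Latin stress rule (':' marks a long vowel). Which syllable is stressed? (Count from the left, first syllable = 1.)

4

Classical Latin: stress the penult if heavy (long vowel or closed), else the antepenult.
Weights: 3 lop H, 4 luk H, 5 da:m H.
The penult (syllable 4, luk) is heavy, so it takes stress.
Stress on syllable 4: ki.te.lop.ˈluk.da:m.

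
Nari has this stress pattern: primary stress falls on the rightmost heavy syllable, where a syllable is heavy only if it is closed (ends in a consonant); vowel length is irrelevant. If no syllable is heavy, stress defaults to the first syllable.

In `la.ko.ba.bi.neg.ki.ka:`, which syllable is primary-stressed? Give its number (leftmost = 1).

5

Weights: 1 la L, 2 ko L, 3 ba L, 4 bi L, 5 neg H, 6 ki L, 7 ka: L.
Heavy syllables in the domain: 5. The rightmost is syllable 5 (neg).
Primary stress: syllable 5 → la.ko.ba.bi.ˈneg.ki.ka:.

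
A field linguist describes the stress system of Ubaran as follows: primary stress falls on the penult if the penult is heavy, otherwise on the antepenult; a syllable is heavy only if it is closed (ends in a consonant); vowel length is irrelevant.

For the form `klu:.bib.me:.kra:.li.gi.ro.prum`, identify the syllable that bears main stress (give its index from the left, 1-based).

Weights: 6 gi L, 7 ro L, 8 prum H.
The penult (syllable 7, ro) is light, so stress falls on the antepenult (syllable 6, gi).
Primary stress: syllable 6 → klu:.bib.me:.kra:.li.ˈgi.ro.prum.

6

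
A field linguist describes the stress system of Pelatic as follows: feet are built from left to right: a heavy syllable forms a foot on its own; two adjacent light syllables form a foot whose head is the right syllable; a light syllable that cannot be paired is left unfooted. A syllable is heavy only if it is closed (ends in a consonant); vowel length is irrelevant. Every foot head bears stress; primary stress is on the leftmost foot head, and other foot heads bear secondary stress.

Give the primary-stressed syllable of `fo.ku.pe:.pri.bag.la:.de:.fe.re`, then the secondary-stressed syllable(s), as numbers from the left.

Weights: 1 fo L, 2 ku L, 3 pe: L, 4 pri L, 5 bag H, 6 la: L, 7 de: L, 8 fe L, 9 re L.
Parse left to right (heavy = foot alone; LL = one foot; stranded L unfooted): (fo.ˈku) (pe:.ˈpri) (ˈbag) (la:.ˈde:) (fe.ˈre).
Foot heads: 2, 4, 5, 7, 9.
Primary stress on the leftmost head = syllable 2.
Secondary stress on 4, 5, 7, 9: fo.ˈku.pe:.ˌpri.ˌbag.la:.ˌde:.fe.ˌre.

primary 2, secondary 4, 5, 7, 9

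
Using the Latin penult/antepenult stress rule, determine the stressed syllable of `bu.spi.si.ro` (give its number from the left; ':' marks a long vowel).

Classical Latin: stress the penult if heavy (long vowel or closed), else the antepenult.
Weights: 2 spi L, 3 si L, 4 ro L.
The penult (syllable 3, si) is light, so stress falls on the antepenult (syllable 2, spi).
Stress on syllable 2: bu.ˈspi.si.ro.

2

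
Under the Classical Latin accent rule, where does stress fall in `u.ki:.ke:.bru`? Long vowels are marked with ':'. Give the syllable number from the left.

3

Classical Latin: stress the penult if heavy (long vowel or closed), else the antepenult.
Weights: 2 ki: H, 3 ke: H, 4 bru L.
The penult (syllable 3, ke:) is heavy, so it takes stress.
Stress on syllable 3: u.ki:.ˈke:.bru.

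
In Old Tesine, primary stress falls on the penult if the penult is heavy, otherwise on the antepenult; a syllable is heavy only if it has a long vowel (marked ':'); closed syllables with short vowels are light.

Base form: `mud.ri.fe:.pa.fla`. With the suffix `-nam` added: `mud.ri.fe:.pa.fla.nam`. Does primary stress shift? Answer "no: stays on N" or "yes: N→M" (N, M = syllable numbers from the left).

Base `mud.ri.fe:.pa.fla` (5 syllables):
  Weights: 3 fe: H, 4 pa L, 5 fla L.
  The penult (syllable 4, pa) is light, so stress falls on the antepenult (syllable 3, fe:).
  → primary stress on syllable 3.
Suffixed `mud.ri.fe:.pa.fla.nam` (6 syllables):
  Weights: 4 pa L, 5 fla L, 6 nam L.
  The penult (syllable 5, fla) is light, so stress falls on the antepenult (syllable 4, pa).
  → primary stress on syllable 4.

yes: 3→4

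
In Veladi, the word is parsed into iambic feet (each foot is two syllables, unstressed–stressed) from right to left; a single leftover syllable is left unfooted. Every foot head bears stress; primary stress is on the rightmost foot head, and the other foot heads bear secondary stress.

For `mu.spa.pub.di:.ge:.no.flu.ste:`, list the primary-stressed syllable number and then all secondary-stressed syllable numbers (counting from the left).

Parse right to left into iambic (σˈσ) feet: (mu.ˈspa) (pub.ˈdi:) (ge:.ˈno) (flu.ˈste:).
Foot heads (stressed positions): 2, 4, 6, 8.
End Rule Rightmost: primary stress on the rightmost head = syllable 8.
Secondary stress on 2, 4, 6: mu.ˌspa.pub.ˌdi:.ge:.ˌno.flu.ˈste:.

primary 8, secondary 2, 4, 6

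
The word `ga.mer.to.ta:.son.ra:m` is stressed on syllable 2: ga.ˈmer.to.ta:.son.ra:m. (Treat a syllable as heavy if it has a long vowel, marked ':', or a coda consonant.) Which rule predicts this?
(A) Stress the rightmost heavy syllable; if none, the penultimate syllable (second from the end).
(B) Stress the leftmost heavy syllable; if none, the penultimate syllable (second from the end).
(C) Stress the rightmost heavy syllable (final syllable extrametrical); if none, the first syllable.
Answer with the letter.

Rule A → syllable 6 (observed: 2).
Rule B → syllable 2 ✓.
Rule C → syllable 5 (observed: 2).

B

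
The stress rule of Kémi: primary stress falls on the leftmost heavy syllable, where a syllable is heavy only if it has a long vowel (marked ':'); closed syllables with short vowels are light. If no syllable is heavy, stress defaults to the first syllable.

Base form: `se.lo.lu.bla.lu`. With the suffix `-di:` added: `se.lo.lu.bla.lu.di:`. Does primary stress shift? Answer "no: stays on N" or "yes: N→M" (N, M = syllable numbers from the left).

yes: 1→6

Base `se.lo.lu.bla.lu` (5 syllables):
  Weights: 1 se L, 2 lo L, 3 lu L, 4 bla L, 5 lu L.
  No heavy syllable in the domain; default to the first syllable = syllable 1.
  → primary stress on syllable 1.
Suffixed `se.lo.lu.bla.lu.di:` (6 syllables):
  Weights: 1 se L, 2 lo L, 3 lu L, 4 bla L, 5 lu L, 6 di: H.
  Heavy syllables in the domain: 6. The leftmost is syllable 6 (di:).
  → primary stress on syllable 6.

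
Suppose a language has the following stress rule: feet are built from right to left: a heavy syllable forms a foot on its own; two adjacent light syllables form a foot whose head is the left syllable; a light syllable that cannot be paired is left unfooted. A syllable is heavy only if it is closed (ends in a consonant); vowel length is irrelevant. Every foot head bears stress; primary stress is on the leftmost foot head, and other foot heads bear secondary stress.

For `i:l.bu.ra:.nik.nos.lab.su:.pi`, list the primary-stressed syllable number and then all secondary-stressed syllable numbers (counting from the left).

primary 1, secondary 2, 4, 5, 6, 7

Weights: 1 i:l H, 2 bu L, 3 ra: L, 4 nik H, 5 nos H, 6 lab H, 7 su: L, 8 pi L.
Parse right to left (heavy = foot alone; LL = one foot; stranded L unfooted): (ˈi:l) (ˈbu.ra:) (ˈnik) (ˈnos) (ˈlab) (ˈsu:.pi).
Foot heads: 1, 2, 4, 5, 6, 7.
Primary stress on the leftmost head = syllable 1.
Secondary stress on 2, 4, 5, 6, 7: ˈi:l.ˌbu.ra:.ˌnik.ˌnos.ˌlab.ˌsu:.pi.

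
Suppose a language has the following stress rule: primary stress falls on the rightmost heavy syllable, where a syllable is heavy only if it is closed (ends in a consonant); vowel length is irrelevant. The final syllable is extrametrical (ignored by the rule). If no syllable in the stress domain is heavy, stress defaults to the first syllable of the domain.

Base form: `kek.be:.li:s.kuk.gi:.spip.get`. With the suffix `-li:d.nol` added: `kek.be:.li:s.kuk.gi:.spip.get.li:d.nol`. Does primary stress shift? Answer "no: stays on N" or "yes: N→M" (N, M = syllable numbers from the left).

yes: 6→8

Base `kek.be:.li:s.kuk.gi:.spip.get` (7 syllables):
  The final syllable (7, get) is extrametrical; the stress domain is syllables 1–6.
  Weights: 1 kek H, 2 be: L, 3 li:s H, 4 kuk H, 5 gi: L, 6 spip H.
  Heavy syllables in the domain: 1, 3, 4, 6. The rightmost is syllable 6 (spip).
  → primary stress on syllable 6.
Suffixed `kek.be:.li:s.kuk.gi:.spip.get.li:d.nol` (9 syllables):
  The final syllable (9, nol) is extrametrical; the stress domain is syllables 1–8.
  Weights: 1 kek H, 2 be: L, 3 li:s H, 4 kuk H, 5 gi: L, 6 spip H, 7 get H, 8 li:d H.
  Heavy syllables in the domain: 1, 3, 4, 6, 7, 8. The rightmost is syllable 8 (li:d).
  → primary stress on syllable 8.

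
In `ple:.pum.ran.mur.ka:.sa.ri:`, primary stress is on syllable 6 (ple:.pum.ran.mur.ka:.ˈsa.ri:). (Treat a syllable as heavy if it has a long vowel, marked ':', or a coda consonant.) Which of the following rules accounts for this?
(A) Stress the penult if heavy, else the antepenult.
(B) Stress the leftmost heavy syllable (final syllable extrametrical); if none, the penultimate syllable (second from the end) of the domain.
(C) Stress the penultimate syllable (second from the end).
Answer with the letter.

C

Rule A → syllable 5 (observed: 6).
Rule B → syllable 1 (observed: 6).
Rule C → syllable 6 ✓.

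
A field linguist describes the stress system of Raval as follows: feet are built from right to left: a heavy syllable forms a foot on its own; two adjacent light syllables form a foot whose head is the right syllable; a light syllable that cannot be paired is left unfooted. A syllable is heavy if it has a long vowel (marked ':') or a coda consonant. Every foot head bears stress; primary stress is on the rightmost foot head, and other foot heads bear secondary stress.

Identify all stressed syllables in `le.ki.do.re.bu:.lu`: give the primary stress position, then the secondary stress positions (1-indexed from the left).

primary 5, secondary 2, 4

Weights: 1 le L, 2 ki L, 3 do L, 4 re L, 5 bu: H, 6 lu L.
Parse right to left (heavy = foot alone; LL = one foot; stranded L unfooted): (le.ˈki) (do.ˈre) (ˈbu:) lu.
Foot heads: 2, 4, 5.
Primary stress on the rightmost head = syllable 5.
Secondary stress on 2, 4: le.ˌki.do.ˌre.ˈbu:.lu.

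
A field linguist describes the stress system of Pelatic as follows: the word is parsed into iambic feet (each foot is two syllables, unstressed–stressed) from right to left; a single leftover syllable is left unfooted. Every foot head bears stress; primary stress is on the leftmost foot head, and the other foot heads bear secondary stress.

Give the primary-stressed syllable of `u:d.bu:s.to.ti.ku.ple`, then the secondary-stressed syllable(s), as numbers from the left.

Parse right to left into iambic (σˈσ) feet: (u:d.ˈbu:s) (to.ˈti) (ku.ˈple).
Foot heads (stressed positions): 2, 4, 6.
End Rule Leftmost: primary stress on the leftmost head = syllable 2.
Secondary stress on 4, 6: u:d.ˈbu:s.to.ˌti.ku.ˌple.

primary 2, secondary 4, 6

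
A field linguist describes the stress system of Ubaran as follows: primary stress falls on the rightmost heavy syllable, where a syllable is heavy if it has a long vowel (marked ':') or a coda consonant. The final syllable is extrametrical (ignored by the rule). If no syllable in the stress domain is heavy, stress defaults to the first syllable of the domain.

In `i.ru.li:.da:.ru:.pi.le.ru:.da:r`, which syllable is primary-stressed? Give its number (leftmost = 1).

8

The final syllable (9, da:r) is extrametrical; the stress domain is syllables 1–8.
Weights: 1 i L, 2 ru L, 3 li: H, 4 da: H, 5 ru: H, 6 pi L, 7 le L, 8 ru: H.
Heavy syllables in the domain: 3, 4, 5, 8. The rightmost is syllable 8 (ru:).
Primary stress: syllable 8 → i.ru.li:.da:.ru:.pi.le.ˈru:.da:r.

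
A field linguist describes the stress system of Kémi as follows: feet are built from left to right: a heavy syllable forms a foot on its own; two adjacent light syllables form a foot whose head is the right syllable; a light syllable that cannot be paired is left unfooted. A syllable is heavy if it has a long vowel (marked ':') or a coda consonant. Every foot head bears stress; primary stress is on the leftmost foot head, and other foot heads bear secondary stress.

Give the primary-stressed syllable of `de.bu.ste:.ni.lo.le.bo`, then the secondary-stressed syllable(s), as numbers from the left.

Weights: 1 de L, 2 bu L, 3 ste: H, 4 ni L, 5 lo L, 6 le L, 7 bo L.
Parse left to right (heavy = foot alone; LL = one foot; stranded L unfooted): (de.ˈbu) (ˈste:) (ni.ˈlo) (le.ˈbo).
Foot heads: 2, 3, 5, 7.
Primary stress on the leftmost head = syllable 2.
Secondary stress on 3, 5, 7: de.ˈbu.ˌste:.ni.ˌlo.le.ˌbo.

primary 2, secondary 3, 5, 7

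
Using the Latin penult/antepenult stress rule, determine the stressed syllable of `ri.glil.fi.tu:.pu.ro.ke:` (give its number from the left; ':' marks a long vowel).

5

Classical Latin: stress the penult if heavy (long vowel or closed), else the antepenult.
Weights: 5 pu L, 6 ro L, 7 ke: H.
The penult (syllable 6, ro) is light, so stress falls on the antepenult (syllable 5, pu).
Stress on syllable 5: ri.glil.fi.tu:.ˈpu.ro.ke:.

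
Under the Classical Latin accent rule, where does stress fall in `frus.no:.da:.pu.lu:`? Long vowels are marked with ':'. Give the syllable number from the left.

Classical Latin: stress the penult if heavy (long vowel or closed), else the antepenult.
Weights: 3 da: H, 4 pu L, 5 lu: H.
The penult (syllable 4, pu) is light, so stress falls on the antepenult (syllable 3, da:).
Stress on syllable 3: frus.no:.ˈda:.pu.lu:.

3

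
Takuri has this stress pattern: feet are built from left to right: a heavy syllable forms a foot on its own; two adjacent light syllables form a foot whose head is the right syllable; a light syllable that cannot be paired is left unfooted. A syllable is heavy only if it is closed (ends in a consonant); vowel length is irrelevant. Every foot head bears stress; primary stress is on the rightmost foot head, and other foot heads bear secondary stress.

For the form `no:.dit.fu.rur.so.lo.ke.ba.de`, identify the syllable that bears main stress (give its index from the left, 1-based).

Weights: 1 no: L, 2 dit H, 3 fu L, 4 rur H, 5 so L, 6 lo L, 7 ke L, 8 ba L, 9 de L.
Parse left to right (heavy = foot alone; LL = one foot; stranded L unfooted): no: (ˈdit) fu (ˈrur) (so.ˈlo) (ke.ˈba) de.
Foot heads: 2, 4, 6, 8.
Primary stress on the rightmost head = syllable 8.
Primary stress: syllable 8 → no:.dit.fu.rur.so.lo.ke.ˈba.de.

8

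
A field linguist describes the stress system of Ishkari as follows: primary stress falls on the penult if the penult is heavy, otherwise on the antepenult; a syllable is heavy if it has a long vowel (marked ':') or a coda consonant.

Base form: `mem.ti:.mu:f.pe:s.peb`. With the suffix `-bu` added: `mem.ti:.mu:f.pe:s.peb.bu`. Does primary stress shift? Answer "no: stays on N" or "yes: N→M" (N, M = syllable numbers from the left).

yes: 4→5

Base `mem.ti:.mu:f.pe:s.peb` (5 syllables):
  Weights: 3 mu:f H, 4 pe:s H, 5 peb H.
  The penult (syllable 4, pe:s) is heavy, so it takes stress.
  → primary stress on syllable 4.
Suffixed `mem.ti:.mu:f.pe:s.peb.bu` (6 syllables):
  Weights: 4 pe:s H, 5 peb H, 6 bu L.
  The penult (syllable 5, peb) is heavy, so it takes stress.
  → primary stress on syllable 5.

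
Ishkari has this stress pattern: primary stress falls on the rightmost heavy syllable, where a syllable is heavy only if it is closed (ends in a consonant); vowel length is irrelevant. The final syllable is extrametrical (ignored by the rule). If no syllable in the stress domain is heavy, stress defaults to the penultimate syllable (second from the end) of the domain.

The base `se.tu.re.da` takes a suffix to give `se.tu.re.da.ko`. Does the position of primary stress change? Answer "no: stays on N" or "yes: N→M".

Base `se.tu.re.da` (4 syllables):
  The final syllable (4, da) is extrametrical; the stress domain is syllables 1–3.
  Weights: 1 se L, 2 tu L, 3 re L.
  No heavy syllable in the domain; default to the penultimate syllable (second from the end) of the domain = syllable 2.
  → primary stress on syllable 2.
Suffixed `se.tu.re.da.ko` (5 syllables):
  The final syllable (5, ko) is extrametrical; the stress domain is syllables 1–4.
  Weights: 1 se L, 2 tu L, 3 re L, 4 da L.
  No heavy syllable in the domain; default to the penultimate syllable (second from the end) of the domain = syllable 3.
  → primary stress on syllable 3.

yes: 2→3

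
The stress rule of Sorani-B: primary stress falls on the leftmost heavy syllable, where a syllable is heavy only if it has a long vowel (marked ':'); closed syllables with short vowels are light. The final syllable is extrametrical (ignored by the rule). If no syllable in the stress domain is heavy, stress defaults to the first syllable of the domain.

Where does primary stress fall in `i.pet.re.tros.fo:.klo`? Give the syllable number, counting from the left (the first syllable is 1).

5

The final syllable (6, klo) is extrametrical; the stress domain is syllables 1–5.
Weights: 1 i L, 2 pet L, 3 re L, 4 tros L, 5 fo: H.
Heavy syllables in the domain: 5. The leftmost is syllable 5 (fo:).
Primary stress: syllable 5 → i.pet.re.tros.ˈfo:.klo.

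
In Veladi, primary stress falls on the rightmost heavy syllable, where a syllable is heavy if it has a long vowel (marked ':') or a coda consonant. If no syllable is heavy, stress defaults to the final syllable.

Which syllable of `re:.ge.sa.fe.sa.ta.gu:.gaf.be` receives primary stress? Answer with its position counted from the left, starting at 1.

Weights: 1 re: H, 2 ge L, 3 sa L, 4 fe L, 5 sa L, 6 ta L, 7 gu: H, 8 gaf H, 9 be L.
Heavy syllables in the domain: 1, 7, 8. The rightmost is syllable 8 (gaf).
Primary stress: syllable 8 → re:.ge.sa.fe.sa.ta.gu:.ˈgaf.be.

8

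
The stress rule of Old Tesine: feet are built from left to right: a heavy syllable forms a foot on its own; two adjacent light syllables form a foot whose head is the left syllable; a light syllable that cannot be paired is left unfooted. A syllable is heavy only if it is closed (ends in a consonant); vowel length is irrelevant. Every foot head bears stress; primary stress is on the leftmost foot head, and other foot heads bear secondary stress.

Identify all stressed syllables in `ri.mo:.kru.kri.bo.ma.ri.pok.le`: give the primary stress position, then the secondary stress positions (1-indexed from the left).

primary 1, secondary 3, 5, 8

Weights: 1 ri L, 2 mo: L, 3 kru L, 4 kri L, 5 bo L, 6 ma L, 7 ri L, 8 pok H, 9 le L.
Parse left to right (heavy = foot alone; LL = one foot; stranded L unfooted): (ˈri.mo:) (ˈkru.kri) (ˈbo.ma) ri (ˈpok) le.
Foot heads: 1, 3, 5, 8.
Primary stress on the leftmost head = syllable 1.
Secondary stress on 3, 5, 8: ˈri.mo:.ˌkru.kri.ˌbo.ma.ri.ˌpok.le.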